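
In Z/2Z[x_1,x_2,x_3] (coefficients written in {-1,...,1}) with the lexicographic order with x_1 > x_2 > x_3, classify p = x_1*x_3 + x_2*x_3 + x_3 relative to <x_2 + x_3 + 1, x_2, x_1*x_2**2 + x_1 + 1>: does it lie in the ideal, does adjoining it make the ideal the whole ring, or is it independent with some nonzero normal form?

First compute the reduced Gröbner basis of I by Buchberger's algorithm.
f_1 = x_2 + x_3 + 1, LT = x_2.
f_2 = x_2, LT = x_2.
f_3 = x_1*x_2**2 + x_1 + 1, LT = x_1*x_2**2.

S(f_1,f_2): lcm = x_2. S = x_3 + 1.
  reduce S modulo (f_1, f_2, f_3):
  remainder x_3 + 1 ≠ 0; add h_4 = x_3 + 1 to the basis.

S(f_1,f_3): lcm = x_1*x_2**2. S = x_1*x_2*x_3 + x_1*x_2 + x_1 + 1.
  reduce S modulo (f_1, f_2, f_3, h_4):
  remainder x_1 + 1 ≠ 0; add h_5 = x_1 + 1 to the basis.

The other S-polynomials (S(f_2,f_3), S(f_1,h_4), S(f_2,h_4), S(f_3,h_4), S(f_1,h_5), S(f_2,h_5), S(f_3,h_5), S(h_4,h_5)) all reduce to 0 modulo the current basis, so we have a Gröbner basis.
Inter-reduce: drop elements whose leading term is divisible by another's, tail-reduce, and make monic.
Reduced Gröbner basis: {x_1 + 1, x_2, x_3 + 1}.
Label its elements g_1 = x_1 + 1, g_2 = x_2, g_3 = x_3 + 1.

Reduce p = x_1*x_3 + x_2*x_3 + x_3 modulo G:
  leading term x_1*x_3: subtract (x_3)·g_1 from x_1*x_3 + x_2*x_3 + x_3 → x_2*x_3
  leading term x_2*x_3: subtract (x_3)·g_2 from x_2*x_3 → 0
  normal form = 0.
Since the normal form is 0, p ∈ I.

x_1*x_3 + x_2*x_3 + x_3 lies in I (it reduces to 0).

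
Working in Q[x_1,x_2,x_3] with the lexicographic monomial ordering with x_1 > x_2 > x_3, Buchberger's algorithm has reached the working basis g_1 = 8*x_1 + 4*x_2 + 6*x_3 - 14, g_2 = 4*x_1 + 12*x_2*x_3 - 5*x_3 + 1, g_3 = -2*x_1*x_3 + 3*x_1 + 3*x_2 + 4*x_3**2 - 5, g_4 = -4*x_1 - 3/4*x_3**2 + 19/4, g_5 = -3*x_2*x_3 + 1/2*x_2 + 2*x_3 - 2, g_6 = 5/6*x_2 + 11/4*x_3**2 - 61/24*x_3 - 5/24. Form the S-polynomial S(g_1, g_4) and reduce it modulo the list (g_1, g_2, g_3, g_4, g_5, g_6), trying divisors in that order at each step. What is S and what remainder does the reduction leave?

S(g_1, g_4) = 1/2*x_2 - 3/16*x_3**2 + 3/4*x_3 - 9/16; remainder on division = -147/80*x_3**2 + 91/40*x_3 - 7/16.

lcm(LM(g_1), LM(g_4)) = x_1.
S = (lcm/LT(g_1))·g_1 − (lcm/LT(g_4))·g_4 = 1/2*x_2 - 3/16*x_3**2 + 3/4*x_3 - 9/16.
Reduce S modulo (g_1, g_2, g_3, g_4, g_5, g_6) in that order:
  leading term x_2: subtract (3/5)·g_6 from 1/2*x_2 - 3/16*x_3**2 + 3/4*x_3 - 9/16 → -147/80*x_3**2 + 91/40*x_3 - 7/16
  leading term x_3**2: no divisor's leading term divides it; move -147/80*x_3**2 to the remainder.
  leading term x_3: no divisor's leading term divides it; move 91/40*x_3 to the remainder.
  leading term 1: no divisor's leading term divides it; move -7/16 to the remainder.
The remainder -147/80*x_3**2 + 91/40*x_3 - 7/16 is nonzero, so it would be added as the next basis element.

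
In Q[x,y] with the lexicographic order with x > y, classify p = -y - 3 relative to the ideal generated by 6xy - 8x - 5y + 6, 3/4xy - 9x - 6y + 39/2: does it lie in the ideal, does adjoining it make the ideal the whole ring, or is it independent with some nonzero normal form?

Adjoining -y - 3 makes the ideal the whole ring: the system is inconsistent.

First compute the reduced Gröbner basis of I by Buchberger's algorithm.
f_1 = 6xy - 8x - 5y + 6, LT = xy.
f_2 = 3/4xy - 9x - 6y + 39/2, LT = xy.

S(f_1,f_2): lcm = xy. S = 32/3x + 43/6y - 25.
  leading term x: no divisor's leading term divides it; move 32/3x to the remainder.
  leading term y: no divisor's leading term divides it; move 43/6y to the remainder.
  leading term 1: no divisor's leading term divides it; move -25 to the remainder.
  remainder 32/3x + 43/6y - 25 ≠ 0; add h_3 = 32/3x + 43/6y - 25 to the basis.

S(f_1,h_3): lcm = xy. S = -4/3x - 43/64y^2 + 145/96y + 1.
  leading term x: subtract (-1/8)·h_3 from -4/3x - 43/64y^2 + 145/96y + 1 → -43/64y^2 + 77/32y - 17/8
  leading term y^2: no divisor's leading term divides it; move -43/64y^2 to the remainder.
  leading term y: no divisor's leading term divides it; move 77/32y to the remainder.
  leading term 1: no divisor's leading term divides it; move -17/8 to the remainder.
  remainder -43/64y^2 + 77/32y - 17/8 ≠ 0; add h_4 = -43/64y^2 + 77/32y - 17/8 to the basis.

S(f_2,h_3): lcm = xy. S = -12x - 43/64y^2 - 181/32y + 26.
  leading term x: subtract (-9/8)·h_3 from -12x - 43/64y^2 - 181/32y + 26 → -43/64y^2 + 77/32y - 17/8
  leading term y^2: subtract (1)·h_4 from -43/64y^2 + 77/32y - 17/8 → 0
  remainder 0.

S(f_1,h_4): lcm = xy^2. S = 290/129xy - 136/43x - 5/6y^2 + y.
  leading term xy: subtract (145/387)·f_1 from 290/129xy - 136/43x - 5/6y^2 + y → -64/387x - 5/6y^2 + 1112/387y - 290/129
  leading term x: subtract (-2/129)·h_3 from -64/387x - 5/6y^2 + 1112/387y - 290/129 → -5/6y^2 + 385/129y - 340/129
  leading term y^2: subtract (160/129)·h_4 from -5/6y^2 + 385/129y - 340/129 → 0
  remainder 0.

S(f_2,h_4): lcm = xy^2. S = -362/43xy - 136/43x - 8y^2 + 26y.
  leading term xy: subtract (-181/129)·f_1 from -362/43xy - 136/43x - 8y^2 + 26y → -1856/129x - 8y^2 + 2449/129y + 362/43
  leading term x: subtract (-58/43)·h_3 from -1856/129x - 8y^2 + 2449/129y + 362/43 → -8y^2 + 1232/43y - 1088/43
  leading term y^2: subtract (512/43)·h_4 from -8y^2 + 1232/43y - 1088/43 → 0
  remainder 0.

S(h_3,h_4): leading monomials are coprime, so the S-polynomial reduces to 0 (Buchberger's first criterion).
Every S-polynomial of the final basis reduces to 0, so we have a Gröbner basis.
Inter-reduce: drop elements whose leading term is divisible by another's, tail-reduce, and make monic.
Reduced Gröbner basis: {x + 43/64y - 75/32, y^2 - 154/43y + 136/43}.
Label its elements g_1 = x + 43/64y - 75/32, g_2 = y^2 - 154/43y + 136/43.

Reduce p = -y - 3 modulo G:
  leading term y: no divisor's leading term divides it; move -y to the remainder.
  leading term 1: no divisor's leading term divides it; move -3 to the remainder.
  normal form = -y - 3.
The normal form is nonzero, so p ∉ I. Since p minus its normal form lies in I, I + (p) = I + (r) where r = -y - 3; decide whether this ideal is the whole ring.
Run Buchberger on G together with r (pairs among the g_i already reduce to 0 since G is a Gröbner basis):
g_1 = x + 43/64y - 75/32, LT = x.
g_2 = y^2 - 154/43y + 136/43, LT = y^2.
r = -y - 3, LT = y.

S(g_1,g_2): leading monomials are coprime, so the S-polynomial reduces to 0 (Buchberger's first criterion).
S(g_1,r): leading monomials are coprime, so the S-polynomial reduces to 0 (Buchberger's first criterion).
S(g_2,r): lcm = y^2. S = -283/43y + 136/43.
  leading term y: subtract (283/43)·r from -283/43y + 136/43 → 985/43
  leading term 1: no divisor's leading term divides it; move 985/43 to the remainder.
  remainder 985/43 ≠ 0; add m_4 = 985/43 to the basis.

S(g_1,m_4): leading monomials are coprime, so the S-polynomial reduces to 0 (Buchberger's first criterion).
S(g_2,m_4): leading monomials are coprime, so the S-polynomial reduces to 0 (Buchberger's first criterion).
S(r,m_4): leading monomials are coprime, so the S-polynomial reduces to 0 (Buchberger's first criterion).
Every S-polynomial of the final basis reduces to 0, so we have a Gröbner basis.
Inter-reduce: drop elements whose leading term is divisible by another's, tail-reduce, and make monic.
Reduced Gröbner basis: {1}.
The reduced Gröbner basis of I + (p) is {1}: the ideal is the whole ring, so the enlarged system has no common solution — adjoining p is inconsistent.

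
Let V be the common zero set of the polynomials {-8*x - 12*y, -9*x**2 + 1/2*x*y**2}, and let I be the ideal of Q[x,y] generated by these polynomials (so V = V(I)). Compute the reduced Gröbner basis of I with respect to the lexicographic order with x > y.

G = {x + 3/2*y, y**3 + 27*y**2}

f_1 = -8*x - 12*y, LT = x.
f_2 = -9*x**2 + 1/2*x*y**2, LT = x**2.

S(f_1,f_2): lcm = x**2. S = 1/18*x*y**2 + 3/2*x*y.
  leading term x*y**2: subtract (-1/144*y**2)·f_1 from 1/18*x*y**2 + 3/2*x*y → 3/2*x*y - 1/12*y**3
  leading term x*y: subtract (-3/16*y)·f_1 from 3/2*x*y - 1/12*y**3 → -1/12*y**3 - 9/4*y**2
  leading term y**3: no divisor's leading term divides it; move -1/12*y**3 to the remainder.
  leading term y**2: no divisor's leading term divides it; move -9/4*y**2 to the remainder.
  remainder -1/12*y**3 - 9/4*y**2 ≠ 0; add g_3 = -1/12*y**3 - 9/4*y**2 to the basis.

The other S-polynomials (S(f_1,g_3), S(f_2,g_3)) all reduce to 0 modulo the current basis, so we have a Gröbner basis.
Inter-reduce: drop elements whose leading term is divisible by another's, tail-reduce, and make monic.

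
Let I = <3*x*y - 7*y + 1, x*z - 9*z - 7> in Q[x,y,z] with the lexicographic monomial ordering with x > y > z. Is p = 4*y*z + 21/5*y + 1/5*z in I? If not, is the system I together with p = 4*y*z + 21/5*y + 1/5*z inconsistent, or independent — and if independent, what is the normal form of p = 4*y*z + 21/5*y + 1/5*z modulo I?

4*y*z + 21/5*y + 1/5*z lies in I (it reduces to 0).

First compute the reduced Gröbner basis of I by Buchberger's algorithm.
f_1 = 3*x*y - 7*y + 1, LT = x*y.
f_2 = x*z - 9*z - 7, LT = x*z.

S(f_1,f_2): lcm = x*y*z. S = 20/3*y*z + 7*y + 1/3*z.
  leading term y*z: no divisor's leading term divides it; move 20/3*y*z to the remainder.
  leading term y: no divisor's leading term divides it; move 7*y to the remainder.
  leading term z: no divisor's leading term divides it; move 1/3*z to the remainder.
  remainder 20/3*y*z + 7*y + 1/3*z ≠ 0; add h_3 = 20/3*y*z + 7*y + 1/3*z to the basis.

The other S-polynomials (S(f_1,h_3), S(f_2,h_3)) all reduce to 0 modulo the current basis, so we have a Gröbner basis.
Inter-reduce: drop elements whose leading term is divisible by another's, tail-reduce, and make monic.
Reduced Gröbner basis: {x*y - 7/3*y + 1/3, x*z - 9*z - 7, y*z + 21/20*y + 1/20*z}.
Label its elements g_1 = x*y - 7/3*y + 1/3, g_2 = x*z - 9*z - 7, g_3 = y*z + 21/20*y + 1/20*z.

Reduce p = 4*y*z + 21/5*y + 1/5*z modulo G:
  leading term y*z: subtract (4)·g_3 from 4*y*z + 21/5*y + 1/5*z → 0
  normal form = 0.
Since the normal form is 0, p ∈ I.

The remainder on division by a Gröbner basis is unique — it is the normal form.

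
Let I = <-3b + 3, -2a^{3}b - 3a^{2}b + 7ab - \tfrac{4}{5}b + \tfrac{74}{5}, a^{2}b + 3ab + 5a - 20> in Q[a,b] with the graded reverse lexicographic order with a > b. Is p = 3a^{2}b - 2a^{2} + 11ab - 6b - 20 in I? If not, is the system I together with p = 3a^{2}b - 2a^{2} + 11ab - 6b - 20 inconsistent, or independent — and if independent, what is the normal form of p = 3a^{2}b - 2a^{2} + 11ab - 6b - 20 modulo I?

First compute the reduced Gröbner basis of I by Buchberger's algorithm.
f_1 = -3b + 3, LT = b.
f_2 = -2a^{3}b - 3a^{2}b + 7ab - \tfrac{4}{5}b + \tfrac{74}{5}, LT = a^{3}b.
f_3 = a^{2}b + 3ab + 5a - 20, LT = a^{2}b.

S(f_1,f_2): lcm = a^{3}b. S = -a^{3} - \tfrac{3}{2}a^{2}b + \tfrac{7}{2}ab - \tfrac{2}{5}b + \tfrac{37}{5}.
  leading term a^{3}: no divisor's leading term divides it; move -a^{3} to the remainder.
  leading term a^{2}b: subtract (\tfrac{1}{2}a^{2})·f_1 from -\tfrac{3}{2}a^{2}b + \tfrac{7}{2}ab - \tfrac{2}{5}b + \tfrac{37}{5} → -\tfrac{3}{2}a^{2} + \tfrac{7}{2}ab - \tfrac{2}{5}b + \tfrac{37}{5}
  leading term a^{2}: no divisor's leading term divides it; move -\tfrac{3}{2}a^{2} to the remainder.
  leading term ab: subtract (-\tfrac{7}{6}a)·f_1 from \tfrac{7}{2}ab - \tfrac{2}{5}b + \tfrac{37}{5} → \tfrac{7}{2}a - \tfrac{2}{5}b + \tfrac{37}{5}
  leading term a: no divisor's leading term divides it; move \tfrac{7}{2}a to the remainder.
  leading term b: subtract (\tfrac{2}{15})·f_1 from -\tfrac{2}{5}b + \tfrac{37}{5} → 7
  leading term 1: no divisor's leading term divides it; move 7 to the remainder.
  remainder -a^{3} - \tfrac{3}{2}a^{2} + \tfrac{7}{2}a + 7 ≠ 0; add h_4 = -a^{3} - \tfrac{3}{2}a^{2} + \tfrac{7}{2}a + 7 to the basis.

S(f_1,f_3): lcm = a^{2}b. S = -a^{2} - 3ab - 5a + 20.
  leading term a^{2}: no divisor's leading term divides it; move -a^{2} to the remainder.
  leading term ab: subtract (a)·f_1 from -3ab - 5a + 20 → -8a + 20
  leading term a: no divisor's leading term divides it; move -8a to the remainder.
  leading term 1: no divisor's leading term divides it; move 20 to the remainder.
  remainder -a^{2} - 8a + 20 ≠ 0; add h_5 = -a^{2} - 8a + 20 to the basis.

S(f_2,f_3): lcm = a^{3}b. S = -\tfrac{3}{2}a^{2}b - 5a^{2} - \tfrac{7}{2}ab + 20a + \tfrac{2}{5}b - \tfrac{37}{5}.
  leading term a^{2}b: subtract (\tfrac{1}{2}a^{2})·f_1 from -\tfrac{3}{2}a^{2}b - 5a^{2} - \tfrac{7}{2}ab + 20a + \tfrac{2}{5}b - \tfrac{37}{5} → -\tfrac{13}{2}a^{2} - \tfrac{7}{2}ab + 20a + \tfrac{2}{5}b - \tfrac{37}{5}
  leading term a^{2}: subtract (\tfrac{13}{2})·h_5 from -\tfrac{13}{2}a^{2} - \tfrac{7}{2}ab + 20a + \tfrac{2}{5}b - \tfrac{37}{5} → -\tfrac{7}{2}ab + 72a + \tfrac{2}{5}b - \tfrac{687}{5}
  leading term ab: subtract (\tfrac{7}{6}a)·f_1 from -\tfrac{7}{2}ab + 72a + \tfrac{2}{5}b - \tfrac{687}{5} → \tfrac{137}{2}a + \tfrac{2}{5}b - \tfrac{687}{5}
  leading term a: no divisor's leading term divides it; move \tfrac{137}{2}a to the remainder.
  leading term b: subtract (-\tfrac{2}{15})·f_1 from \tfrac{2}{5}b - \tfrac{687}{5} → -137
  leading term 1: no divisor's leading term divides it; move -137 to the remainder.
  remainder \tfrac{137}{2}a - 137 ≠ 0; add h_6 = \tfrac{137}{2}a - 137 to the basis.

The other S-polynomials (S(f_1,h_4), S(f_2,h_4), S(f_3,h_4), S(f_1,h_5), S(f_2,h_5), S(f_3,h_5), S(h_4,h_5), S(f_1,h_6), S(f_2,h_6), S(f_3,h_6), S(h_4,h_6), S(h_5,h_6)) all reduce to 0 modulo the current basis, so we have a Gröbner basis.
Inter-reduce: drop elements whose leading term is divisible by another's, tail-reduce, and make monic.
Reduced Gröbner basis: {a - 2, b - 1}.
Label its elements g_1 = a - 2, g_2 = b - 1.

Reduce p = 3a^{2}b - 2a^{2} + 11ab - 6b - 20 modulo G:
  leading term a^{2}b: subtract (3ab)·g_1 from 3a^{2}b - 2a^{2} + 11ab - 6b - 20 → -2a^{2} + 17ab - 6b - 20
  leading term a^{2}: subtract (-2a)·g_1 from -2a^{2} + 17ab - 6b - 20 → 17ab - 4a - 6b - 20
  leading term ab: subtract (17b)·g_1 from 17ab - 4a - 6b - 20 → -4a + 28b - 20
  leading term a: subtract (-4)·g_1 from -4a + 28b - 20 → 28b - 28
  leading term b: subtract (28)·g_2 from 28b - 28 → 0
  normal form = 0.
Since the normal form is 0, p ∈ I.

3a^{2}b - 2a^{2} + 11ab - 6b - 20 lies in I (it reduces to 0).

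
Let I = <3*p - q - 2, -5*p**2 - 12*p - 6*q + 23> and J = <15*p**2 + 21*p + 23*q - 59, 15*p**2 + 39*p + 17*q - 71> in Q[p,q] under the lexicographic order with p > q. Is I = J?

Yes, the ideals are equal.

For a fixed monomial order, each ideal has a unique reduced Gröbner basis; comparing bases decides equality.
Buchberger on the first generating set:
f_1 = 3*p - q - 2, LT = p.
f_2 = -5*p**2 - 12*p - 6*q + 23, LT = p**2.

S(f_1,f_2): lcm = p**2. S = -1/3*p*q - 46/15*p - 6/5*q + 23/5.
  leading term p*q: subtract (-1/9*q)·f_1 from -1/3*p*q - 46/15*p - 6/5*q + 23/5 → -46/15*p - 1/9*q**2 - 64/45*q + 23/5
  leading term p: subtract (-46/45)·f_1 from -46/15*p - 1/9*q**2 - 64/45*q + 23/5 → -1/9*q**2 - 22/9*q + 23/9
  leading term q**2: no divisor's leading term divides it; move -1/9*q**2 to the remainder.
  leading term q: no divisor's leading term divides it; move -22/9*q to the remainder.
  leading term 1: no divisor's leading term divides it; move 23/9 to the remainder.
  remainder -1/9*q**2 - 22/9*q + 23/9 ≠ 0; add g_3 = -1/9*q**2 - 22/9*q + 23/9 to the basis.

S(f_1,g_3): leading monomials are coprime, so the S-polynomial reduces to 0 (Buchberger's first criterion).
S(f_2,g_3): leading monomials are coprime, so the S-polynomial reduces to 0 (Buchberger's first criterion).
Every S-polynomial of the final basis reduces to 0, so we have a Gröbner basis.
Inter-reduce: drop elements whose leading term is divisible by another's, tail-reduce, and make monic.
Reduced Gröbner basis: {p - 1/3*q - 2/3, q**2 + 22*q - 23}.

Buchberger on the second generating set:
h_1 = 15*p**2 + 21*p + 23*q - 59, LT = p**2.
h_2 = 15*p**2 + 39*p + 17*q - 71, LT = p**2.

S(h_1,h_2): lcm = p**2. S = -6/5*p + 2/5*q + 4/5.
  leading term p: no divisor's leading term divides it; move -6/5*p to the remainder.
  leading term q: no divisor's leading term divides it; move 2/5*q to the remainder.
  leading term 1: no divisor's leading term divides it; move 4/5 to the remainder.
  remainder -6/5*p + 2/5*q + 4/5 ≠ 0; add k_3 = -6/5*p + 2/5*q + 4/5 to the basis.

S(h_1,k_3): lcm = p**2. S = 1/3*p*q + 31/15*p + 23/15*q - 59/15.
  leading term p*q: subtract (-5/18*q)·k_3 from 1/3*p*q + 31/15*p + 23/15*q - 59/15 → 31/15*p + 1/9*q**2 + 79/45*q - 59/15
  leading term p: subtract (-31/18)·k_3 from 31/15*p + 1/9*q**2 + 79/45*q - 59/15 → 1/9*q**2 + 22/9*q - 23/9
  leading term q**2: no divisor's leading term divides it; move 1/9*q**2 to the remainder.
  leading term q: no divisor's leading term divides it; move 22/9*q to the remainder.
  leading term 1: no divisor's leading term divides it; move -23/9 to the remainder.
  remainder 1/9*q**2 + 22/9*q - 23/9 ≠ 0; add k_4 = 1/9*q**2 + 22/9*q - 23/9 to the basis.

S(h_2,k_3): lcm = p**2. S = 1/3*p*q + 49/15*p + 17/15*q - 71/15.
  leading term p*q: subtract (-5/18*q)·k_3 from 1/3*p*q + 49/15*p + 17/15*q - 71/15 → 49/15*p + 1/9*q**2 + 61/45*q - 71/15
  leading term p: subtract (-49/18)·k_3 from 49/15*p + 1/9*q**2 + 61/45*q - 71/15 → 1/9*q**2 + 22/9*q - 23/9
  leading term q**2: subtract (1)·k_4 from 1/9*q**2 + 22/9*q - 23/9 → 0
  remainder 0.

S(h_1,k_4): leading monomials are coprime, so the S-polynomial reduces to 0 (Buchberger's first criterion).
S(h_2,k_4): leading monomials are coprime, so the S-polynomial reduces to 0 (Buchberger's first criterion).
S(k_3,k_4): leading monomials are coprime, so the S-polynomial reduces to 0 (Buchberger's first criterion).
Every S-polynomial of the final basis reduces to 0, so we have a Gröbner basis.
Inter-reduce: drop elements whose leading term is divisible by another's, tail-reduce, and make monic.
Reduced Gröbner basis: {p - 1/3*q - 2/3, q**2 + 22*q - 23}.

These coincide, so the ideals are equal.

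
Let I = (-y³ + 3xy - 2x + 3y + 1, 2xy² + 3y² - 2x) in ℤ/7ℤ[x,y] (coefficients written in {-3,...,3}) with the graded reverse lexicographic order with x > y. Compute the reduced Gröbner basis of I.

G = {xy² - 2y² - x, y³ - 3xy + 2x - 3y - 1, x² + 3y² - x + 2y + 2}

Buchberger's algorithm terminates because the ascending chain of leading-term ideals stabilizes.

f_1 = -y³ + 3xy - 2x + 3y + 1, LT = y³.
f_2 = 2xy² + 3y² - 2x, LT = xy².

S(f_1,f_2): lcm = xy³. S = -3x²y + 2y³ + 2x² - 2xy - x.
  leading term x²y: no divisor's leading term divides it; move -3x²y to the remainder.
  leading term y³: subtract (-2)·f_1 from 2y³ + 2x² - 2xy - x → 2x² - 3xy + 2x - y + 2
  leading term x²: no divisor's leading term divides it; move 2x² to the remainder.
  leading term xy: no divisor's leading term divides it; move -3xy to the remainder.
  leading term x: no divisor's leading term divides it; move 2x to the remainder.
  leading term y: no divisor's leading term divides it; move -y to the remainder.
  leading term 1: no divisor's leading term divides it; move 2 to the remainder.
  remainder -3x²y + 2x² - 3xy + 2x - y + 2 ≠ 0; add g_3 = -3x²y + 2x² - 3xy + 2x - y + 2 to the basis.

S(f_2,g_3): lcm = x²y². S = 3x²y - 3xy² - x² + 3xy + 2y² + 3y.
  leading term x²y: subtract (-1)·g_3 from 3x²y - 3xy² - x² + 3xy + 2y² + 3y → -3xy² + x² + 2y² + 2x + 2y + 2
  leading term xy²: subtract (2)·f_2 from -3xy² + x² + 2y² + 2x + 2y + 2 → x² + 3y² - x + 2y + 2
  leading term x²: no divisor's leading term divides it; move x² to the remainder.
  leading term y²: no divisor's leading term divides it; move 3y² to the remainder.
  leading term x: no divisor's leading term divides it; move -x to the remainder.
  leading term y: no divisor's leading term divides it; move 2y to the remainder.
  leading term 1: no divisor's leading term divides it; move 2 to the remainder.
  remainder x² + 3y² - x + 2y + 2 ≠ 0; add g_4 = x² + 3y² - x + 2y + 2 to the basis.

The other S-polynomials (S(f_1,g_3), S(f_1,g_4), S(f_2,g_4), S(g_3,g_4)) all reduce to 0 modulo the current basis, so we have a Gröbner basis.
Inter-reduce: drop elements whose leading term is divisible by another's, tail-reduce, and make monic.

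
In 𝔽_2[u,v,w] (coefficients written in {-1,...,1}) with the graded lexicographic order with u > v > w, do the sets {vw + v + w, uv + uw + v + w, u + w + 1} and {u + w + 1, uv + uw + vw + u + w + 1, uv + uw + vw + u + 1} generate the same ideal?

No, the ideals differ.

Equality of ideals is decidable: compute both reduced Gröbner bases (unique for the ordering) and check whether they agree.
Buchberger on the first generating set:
f_1 = vw + v + w, LT = vw.
f_2 = uv + uw + v + w, LT = uv.
f_3 = u + w + 1, LT = u.

S(f_1,f_2): lcm = uvw. S = uw² + uv + uw + vw + w².
  leading term uw²: subtract (w²)·f_3 from uw² + uv + uw + vw + w² → w³ + uv + uw + vw
  leading term w³: no divisor's leading term divides it; move w³ to the remainder.
  leading term uv: subtract (1)·f_2 from uv + uw + vw → vw + v + w
  leading term vw: subtract (1)·f_1 from vw + v + w → 0
  remainder w³ ≠ 0; add g_4 = w³ to the basis.

S(f_1,f_3): leading monomials are coprime, so the S-polynomial reduces to 0 (Buchberger's first criterion).
S(f_2,f_3): lcm = uv. S = uw + vw + w.
  leading term uw: subtract (w)·f_3 from uw + vw + w → vw + w²
  leading term vw: subtract (1)·f_1 from vw + w² → w² + v + w
  leading term w²: no divisor's leading term divides it; move w² to the remainder.
  leading term v: no divisor's leading term divides it; move v to the remainder.
  leading term w: no divisor's leading term divides it; move w to the remainder.
  remainder w² + v + w ≠ 0; add g_5 = w² + v + w to the basis.

S(f_1,g_4): lcm = vw³. S = vw² + w³.
  leading term vw²: subtract (w)·f_1 from vw² + w³ → w³ + vw + w²
  leading term w³: subtract (1)·g_4 from w³ + vw + w² → vw + w²
  leading term vw: subtract (1)·f_1 from vw + w² → w² + v + w
  leading term w²: subtract (1)·g_5 from w² + v + w → 0
  remainder 0.

S(f_2,g_4): leading monomials are coprime, so the S-polynomial reduces to 0 (Buchberger's first criterion).
S(f_3,g_4): leading monomials are coprime, so the S-polynomial reduces to 0 (Buchberger's first criterion).
S(f_1,g_5): lcm = vw². S = v² + w².
  leading term v²: no divisor's leading term divides it; move v² to the remainder.
  leading term w²: subtract (1)·g_5 from w² → v + w
  leading term v: no divisor's leading term divides it; move v to the remainder.
  leading term w: no divisor's leading term divides it; move w to the remainder.
  remainder v² + v + w ≠ 0; add g_6 = v² + v + w to the basis.

S(f_2,g_5): leading monomials are coprime, so the S-polynomial reduces to 0 (Buchberger's first criterion).
S(f_3,g_5): leading monomials are coprime, so the S-polynomial reduces to 0 (Buchberger's first criterion).
S(g_4,g_5): lcm = w³. S = vw + w².
  leading term vw: subtract (1)·f_1 from vw + w² → w² + v + w
  leading term w²: subtract (1)·g_5 from w² + v + w → 0
  remainder 0.

S(f_1,g_6): lcm = v²w. S = v² + w².
  leading term v²: subtract (1)·g_6 from v² + w² → w² + v + w
  leading term w²: subtract (1)·g_5 from w² + v + w → 0
  remainder 0.

S(f_2,g_6): lcm = uv². S = uvw + uv + uw + v² + vw.
  leading term uvw: subtract (u)·f_1 from uvw + uv + uw + v² + vw → v² + vw
  leading term v²: subtract (1)·g_6 from v² + vw → vw + v + w
  leading term vw: subtract (1)·f_1 from vw + v + w → 0
  remainder 0.

S(f_3,g_6): leading monomials are coprime, so the S-polynomial reduces to 0 (Buchberger's first criterion).
S(g_4,g_6): leading monomials are coprime, so the S-polynomial reduces to 0 (Buchberger's first criterion).
S(g_5,g_6): leading monomials are coprime, so the S-polynomial reduces to 0 (Buchberger's first criterion).
Every S-polynomial of the final basis reduces to 0, so we have a Gröbner basis.
Inter-reduce: drop elements whose leading term is divisible by another's, tail-reduce, and make monic.
Reduced Gröbner basis: {v² + v + w, vw + v + w, w² + v + w, u + w + 1}.

Buchberger on the second generating set:
h_1 = u + w + 1, LT = u.
h_2 = uv + uw + vw + u + w + 1, LT = uv.
h_3 = uv + uw + vw + u + 1, LT = uv.

S(h_1,h_2): lcm = uv. S = uw + u + v + w + 1.
  leading term uw: subtract (w)·h_1 from uw + u + v + w + 1 → w² + u + v + 1
  leading term w²: no divisor's leading term divides it; move w² to the remainder.
  leading term u: subtract (1)·h_1 from u + v + 1 → v + w
  leading term v: no divisor's leading term divides it; move v to the remainder.
  leading term w: no divisor's leading term divides it; move w to the remainder.
  remainder w² + v + w ≠ 0; add k_4 = w² + v + w to the basis.

S(h_1,h_3): lcm = uv. S = uw + u + v + 1.
  leading term uw: subtract (w)·h_1 from uw + u + v + 1 → w² + u + v + w + 1
  leading term w²: subtract (1)·k_4 from w² + u + v + w + 1 → u + 1
  leading term u: subtract (1)·h_1 from u + 1 → w
  leading term w: no divisor's leading term divides it; move w to the remainder.
  remainder w ≠ 0; add k_5 = w to the basis.

S(h_2,h_3): lcm = uv. S = w.
  leading term w: subtract (1)·k_5 from w → 0
  remainder 0.

S(h_1,k_4): leading monomials are coprime, so the S-polynomial reduces to 0 (Buchberger's first criterion).
S(h_2,k_4): leading monomials are coprime, so the S-polynomial reduces to 0 (Buchberger's first criterion).
S(h_3,k_4): leading monomials are coprime, so the S-polynomial reduces to 0 (Buchberger's first criterion).
S(h_1,k_5): leading monomials are coprime, so the S-polynomial reduces to 0 (Buchberger's first criterion).
S(h_2,k_5): leading monomials are coprime, so the S-polynomial reduces to 0 (Buchberger's first criterion).
S(h_3,k_5): leading monomials are coprime, so the S-polynomial reduces to 0 (Buchberger's first criterion).
S(k_4,k_5): lcm = w². S = v + w.
  leading term v: no divisor's leading term divides it; move v to the remainder.
  leading term w: subtract (1)·k_5 from w → 0
  remainder v ≠ 0; add k_6 = v to the basis.

S(h_1,k_6): leading monomials are coprime, so the S-polynomial reduces to 0 (Buchberger's first criterion).
S(h_2,k_6): lcm = uv. S = uw + vw + u + w + 1.
  leading term uw: subtract (w)·h_1 from uw + vw + u + w + 1 → vw + w² + u + 1
  leading term vw: subtract (v)·k_5 from vw + w² + u + 1 → w² + u + 1
  leading term w²: subtract (1)·k_4 from w² + u + 1 → u + v + w + 1
  leading term u: subtract (1)·h_1 from u + v + w + 1 → v
  leading term v: subtract (1)·k_6 from v → 0
  remainder 0.

S(h_3,k_6): lcm = uv. S = uw + vw + u + 1.
  leading term uw: subtract (w)·h_1 from uw + vw + u + 1 → vw + w² + u + w + 1
  leading term vw: subtract (v)·k_5 from vw + w² + u + w + 1 → w² + u + w + 1
  leading term w²: subtract (1)·k_4 from w² + u + w + 1 → u + v + 1
  leading term u: subtract (1)·h_1 from u + v + 1 → v + w
  leading term v: subtract (1)·k_6 from v + w → w
  leading term w: subtract (1)·k_5 from w → 0
  remainder 0.

S(k_4,k_6): leading monomials are coprime, so the S-polynomial reduces to 0 (Buchberger's first criterion).
S(k_5,k_6): leading monomials are coprime, so the S-polynomial reduces to 0 (Buchberger's first criterion).
Every S-polynomial of the final basis reduces to 0, so we have a Gröbner basis.
Inter-reduce: drop elements whose leading term is divisible by another's, tail-reduce, and make monic.
Reduced Gröbner basis: {u + 1, v, w}.

These differ, so the ideals are not equal.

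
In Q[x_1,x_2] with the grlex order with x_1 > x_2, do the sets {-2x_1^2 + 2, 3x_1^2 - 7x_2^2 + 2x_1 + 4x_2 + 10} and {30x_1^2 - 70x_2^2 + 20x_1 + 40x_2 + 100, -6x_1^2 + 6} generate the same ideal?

Yes, the ideals are equal.

For a fixed monomial order, each ideal has a unique reduced Gröbner basis; comparing bases decides equality.
Buchberger on the first generating set:
f_1 = -2x_1^2 + 2, LT = x_1^2.
f_2 = 3x_1^2 - 7x_2^2 + 2x_1 + 4x_2 + 10, LT = x_1^2.

S(f_1,f_2): lcm = x_1^2. S = 7/3x_2^2 - 2/3x_1 - 4/3x_2 - 13/3.
  leading term x_2^2: no divisor's leading term divides it; move 7/3x_2^2 to the remainder.
  leading term x_1: no divisor's leading term divides it; move -2/3x_1 to the remainder.
  leading term x_2: no divisor's leading term divides it; move -4/3x_2 to the remainder.
  leading term 1: no divisor's leading term divides it; move -13/3 to the remainder.
  remainder 7/3x_2^2 - 2/3x_1 - 4/3x_2 - 13/3 ≠ 0; add g_3 = 7/3x_2^2 - 2/3x_1 - 4/3x_2 - 13/3 to the basis.

The other S-polynomials (S(f_1,g_3), S(f_2,g_3)) all reduce to 0 modulo the current basis, so we have a Gröbner basis.
Inter-reduce: drop elements whose leading term is divisible by another's, tail-reduce, and make monic.
Reduced Gröbner basis: {x_1^2 - 1, x_2^2 - 2/7x_1 - 4/7x_2 - 13/7}.

Buchberger on the second generating set:
h_1 = 30x_1^2 - 70x_2^2 + 20x_1 + 40x_2 + 100, LT = x_1^2.
h_2 = -6x_1^2 + 6, LT = x_1^2.

S(h_1,h_2): lcm = x_1^2. S = -7/3x_2^2 + 2/3x_1 + 4/3x_2 + 13/3.
  leading term x_2^2: no divisor's leading term divides it; move -7/3x_2^2 to the remainder.
  leading term x_1: no divisor's leading term divides it; move 2/3x_1 to the remainder.
  leading term x_2: no divisor's leading term divides it; move 4/3x_2 to the remainder.
  leading term 1: no divisor's leading term divides it; move 13/3 to the remainder.
  remainder -7/3x_2^2 + 2/3x_1 + 4/3x_2 + 13/3 ≠ 0; add k_3 = -7/3x_2^2 + 2/3x_1 + 4/3x_2 + 13/3 to the basis.

The other S-polynomials (S(h_1,k_3), S(h_2,k_3)) all reduce to 0 modulo the current basis, so we have a Gröbner basis.
Inter-reduce: drop elements whose leading term is divisible by another's, tail-reduce, and make monic.
Reduced Gröbner basis: {x_1^2 - 1, x_2^2 - 2/7x_1 - 4/7x_2 - 13/7}.

The two bases agree; hence the ideals are identical.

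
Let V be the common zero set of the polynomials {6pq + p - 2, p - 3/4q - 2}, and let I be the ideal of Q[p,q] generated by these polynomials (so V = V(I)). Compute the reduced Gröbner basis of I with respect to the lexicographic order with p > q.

f_1 = 6pq + p - 2, LT = pq.
f_2 = p - 3/4q - 2, LT = p.

S(f_1,f_2): lcm = pq. S = 1/6p + 3/4q^2 + 2q - 1/3.
  leading term p: subtract (1/6)·f_2 from 1/6p + 3/4q^2 + 2q - 1/3 → 3/4q^2 + 17/8q
  leading term q^2: no divisor's leading term divides it; move 3/4q^2 to the remainder.
  leading term q: no divisor's leading term divides it; move 17/8q to the remainder.
  remainder 3/4q^2 + 17/8q ≠ 0; add g_3 = 3/4q^2 + 17/8q to the basis.

The other S-polynomials (S(f_1,g_3), S(f_2,g_3)) all reduce to 0 modulo the current basis, so we have a Gröbner basis.
Inter-reduce: drop elements whose leading term is divisible by another's, tail-reduce, and make monic.

G = {p - 3/4q - 2, q^2 + 17/6q}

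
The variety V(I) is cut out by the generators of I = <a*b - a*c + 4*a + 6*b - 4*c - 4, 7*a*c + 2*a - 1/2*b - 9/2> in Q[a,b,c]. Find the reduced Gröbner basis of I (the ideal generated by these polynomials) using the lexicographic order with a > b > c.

f_1 = a*b - a*c + 4*a + 6*b - 4*c - 4, LT = a*b.
f_2 = 7*a*c + 2*a - 1/2*b - 9/2, LT = a*c.

S(f_1,f_2): lcm = a*b*c. S = -2/7*a*b - a*c**2 + 4*a*c + 1/14*b**2 + 6*b*c + 9/14*b - 4*c**2 - 4*c.
  leading term a*b: subtract (-2/7)·f_1 from -2/7*a*b - a*c**2 + 4*a*c + 1/14*b**2 + 6*b*c + 9/14*b - 4*c**2 - 4*c → -a*c**2 + 26/7*a*c + 8/7*a + 1/14*b**2 + 6*b*c + 33/14*b - 4*c**2 - 36/7*c - 8/7
  leading term a*c**2: subtract (-1/7*c)·f_2 from -a*c**2 + 26/7*a*c + 8/7*a + 1/14*b**2 + 6*b*c + 33/14*b - 4*c**2 - 36/7*c - 8/7 → 4*a*c + 8/7*a + 1/14*b**2 + 83/14*b*c + 33/14*b - 4*c**2 - 81/14*c - 8/7
  leading term a*c: subtract (4/7)·f_2 from 4*a*c + 8/7*a + 1/14*b**2 + 83/14*b*c + 33/14*b - 4*c**2 - 81/14*c - 8/7 → 1/14*b**2 + 83/14*b*c + 37/14*b - 4*c**2 - 81/14*c + 10/7
  leading term b**2: no divisor's leading term divides it; move 1/14*b**2 to the remainder.
  leading term b*c: no divisor's leading term divides it; move 83/14*b*c to the remainder.
  leading term b: no divisor's leading term divides it; move 37/14*b to the remainder.
  leading term c**2: no divisor's leading term divides it; move -4*c**2 to the remainder.
  leading term c: no divisor's leading term divides it; move -81/14*c to the remainder.
  leading term 1: no divisor's leading term divides it; move 10/7 to the remainder.
  remainder 1/14*b**2 + 83/14*b*c + 37/14*b - 4*c**2 - 81/14*c + 10/7 ≠ 0; add g_3 = 1/14*b**2 + 83/14*b*c + 37/14*b - 4*c**2 - 81/14*c + 10/7 to the basis.

The other S-polynomials (S(f_1,g_3), S(f_2,g_3)) all reduce to 0 modulo the current basis, so we have a Gröbner basis.

G = {a*b + 30/7*a + 83/14*b - 4*c - 65/14, a*c + 2/7*a - 1/14*b - 9/14, b**2 + 83*b*c + 37*b - 56*c**2 - 81*c + 20}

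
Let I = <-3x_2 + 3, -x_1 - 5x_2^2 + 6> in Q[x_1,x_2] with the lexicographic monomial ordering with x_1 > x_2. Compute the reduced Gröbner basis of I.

G = {x_1 - 1, x_2 - 1}

f_1 = -3x_2 + 3, LT = x_2.
f_2 = -x_1 - 5x_2^2 + 6, LT = x_1.

The S-polynomials (S(f_1,f_2)) all reduce to 0 modulo the current basis, so we have a Gröbner basis.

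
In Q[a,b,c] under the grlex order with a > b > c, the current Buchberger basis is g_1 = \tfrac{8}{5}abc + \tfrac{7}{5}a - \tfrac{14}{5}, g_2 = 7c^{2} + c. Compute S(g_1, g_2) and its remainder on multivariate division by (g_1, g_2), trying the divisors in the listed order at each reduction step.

lcm(LM(g_1), LM(g_2)) = abc^{2}.
S = (lcm/LT(g_1))·g_1 − (lcm/LT(g_2))·g_2 = -\tfrac{1}{7}abc + \tfrac{7}{8}ac - \tfrac{7}{4}c.
Reduce S modulo (g_1, g_2) in that order:
  leading term abc: subtract (-\tfrac{5}{56})·g_1 from -\tfrac{1}{7}abc + \tfrac{7}{8}ac - \tfrac{7}{4}c → \tfrac{7}{8}ac + \tfrac{1}{8}a - \tfrac{7}{4}c - \tfrac{1}{4}
  leading term ac: no divisor's leading term divides it; move \tfrac{7}{8}ac to the remainder.
  leading term a: no divisor's leading term divides it; move \tfrac{1}{8}a to the remainder.
  leading term c: no divisor's leading term divides it; move -\tfrac{7}{4}c to the remainder.
  leading term 1: no divisor's leading term divides it; move -\tfrac{1}{4} to the remainder.
The remainder \tfrac{7}{8}ac + \tfrac{1}{8}a - \tfrac{7}{4}c - \tfrac{1}{4} is nonzero, so it would be added as the next basis element.

S(g_1, g_2) = -\tfrac{1}{7}abc + \tfrac{7}{8}ac - \tfrac{7}{4}c; remainder on division = \tfrac{7}{8}ac + \tfrac{1}{8}a - \tfrac{7}{4}c - \tfrac{1}{4}.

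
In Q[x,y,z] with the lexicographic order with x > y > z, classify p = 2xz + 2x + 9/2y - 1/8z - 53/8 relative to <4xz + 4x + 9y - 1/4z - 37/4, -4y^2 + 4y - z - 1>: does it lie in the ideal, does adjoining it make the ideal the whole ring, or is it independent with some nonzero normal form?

First compute the reduced Gröbner basis of I by Buchberger's algorithm.
f_1 = 4xz + 4x + 9y - 1/4z - 37/4, LT = xz.
f_2 = -4y^2 + 4y - z - 1, LT = y^2.

The S-polynomials (S(f_1,f_2)) all reduce to 0 modulo the current basis, so we have a Gröbner basis.
Inter-reduce: drop elements whose leading term is divisible by another's, tail-reduce, and make monic.
Reduced Gröbner basis: {xz + x + 9/4y - 1/16z - 37/16, y^2 - y + 1/4z + 1/4}.
Label its elements g_1 = xz + x + 9/4y - 1/16z - 37/16, g_2 = y^2 - y + 1/4z + 1/4.

Reduce p = 2xz + 2x + 9/2y - 1/8z - 53/8 modulo G:
  leading term xz: subtract (2)·g_1 from 2xz + 2x + 9/2y - 1/8z - 53/8 → -2
  leading term 1: no divisor's leading term divides it; move -2 to the remainder.
  normal form = -2.
The normal form is nonzero, so p ∉ I. Since p minus its normal form lies in I, I + (p) = I + (r) where r = -2; decide whether this ideal is the whole ring.
Here r = -2 is a nonzero constant, hence a unit: 1 ∈ I + (p), the Gröbner basis of I + (p) is {1}, and the enlarged system has no common solution — adjoining p is inconsistent.

Adjoining 2xz + 2x + 9/2y - 1/8z - 53/8 makes the ideal the whole ring: the system is inconsistent.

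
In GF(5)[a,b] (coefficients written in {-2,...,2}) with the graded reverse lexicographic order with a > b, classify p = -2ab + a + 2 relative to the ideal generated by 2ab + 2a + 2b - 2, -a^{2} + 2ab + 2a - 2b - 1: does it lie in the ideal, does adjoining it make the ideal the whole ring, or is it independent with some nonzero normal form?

First compute the reduced Gröbner basis of I by Buchberger's algorithm.
f_1 = 2ab + 2a + 2b - 2, LT = ab.
f_2 = -a^{2} + 2ab + 2a - 2b - 1, LT = a^{2}.

S(f_1,f_2): lcm = a^{2}b. S = 2ab^{2} + a^{2} - 2ab - 2b^{2} - a - b.
  leading term ab^{2}: subtract (b)·f_1 from 2ab^{2} + a^{2} - 2ab - 2b^{2} - a - b → a^{2} + ab + b^{2} - a + b
  leading term a^{2}: subtract (-1)·f_2 from a^{2} + ab + b^{2} - a + b → -2ab + b^{2} + a - b - 1
  leading term ab: subtract (-1)·f_1 from -2ab + b^{2} + a - b - 1 → b^{2} - 2a + b + 2
  leading term b^{2}: no divisor's leading term divides it; move b^{2} to the remainder.
  leading term a: no divisor's leading term divides it; move -2a to the remainder.
  leading term b: no divisor's leading term divides it; move b to the remainder.
  leading term 1: no divisor's leading term divides it; move 2 to the remainder.
  remainder b^{2} - 2a + b + 2 ≠ 0; add h_3 = b^{2} - 2a + b + 2 to the basis.

The other S-polynomials (S(f_1,h_3), S(f_2,h_3)) all reduce to 0 modulo the current basis, so we have a Gröbner basis.
Inter-reduce: drop elements whose leading term is divisible by another's, tail-reduce, and make monic.
Reduced Gröbner basis: {a^{2} - b - 1, ab + a + b - 1, b^{2} - 2a + b + 2}.
Label its elements g_1 = a^{2} - b - 1, g_2 = ab + a + b - 1, g_3 = b^{2} - 2a + b + 2.

Reduce p = -2ab + a + 2 modulo G:
  leading term ab: subtract (-2)·g_2 from -2ab + a + 2 → -2a + 2b
  leading term a: no divisor's leading term divides it; move -2a to the remainder.
  leading term b: no divisor's leading term divides it; move 2b to the remainder.
  normal form = -2a + 2b.
The normal form is nonzero, so p ∉ I. Since p minus its normal form lies in I, I + (p) = I + (r) where r = -2a + 2b; decide whether this ideal is the whole ring.
Run Buchberger on G together with r (pairs among the g_i already reduce to 0 since G is a Gröbner basis):
g_1 = a^{2} - b - 1, LT = a^{2}.
g_2 = ab + a + b - 1, LT = ab.
g_3 = b^{2} - 2a + b + 2, LT = b^{2}.
r = -2a + 2b, LT = a.

S(g_1,r): lcm = a^{2}. S = ab - b - 1.
  leading term ab: subtract (1)·g_2 from ab - b - 1 → -a - 2b
  leading term a: subtract (-2)·r from -a - 2b → 2b
  leading term b: no divisor's leading term divides it; move 2b to the remainder.
  remainder 2b ≠ 0; add m_5 = 2b to the basis.

S(g_2,r): lcm = ab. S = b^{2} + a + b - 1.
  leading term b^{2}: subtract (1)·g_3 from b^{2} + a + b - 1 → -2a + 2
  leading term a: subtract (1)·r from -2a + 2 → -2b + 2
  leading term b: subtract (-1)·m_5 from -2b + 2 → 2
  leading term 1: no divisor's leading term divides it; move 2 to the remainder.
  remainder 2 ≠ 0; add m_6 = 2 to the basis.

The other S-polynomials (S(g_1,g_2), S(g_1,g_3), S(g_2,g_3), S(g_3,r), S(g_1,m_5), S(g_2,m_5), S(g_3,m_5), S(r,m_5), S(g_1,m_6), S(g_2,m_6), S(g_3,m_6), S(r,m_6), S(m_5,m_6)) all reduce to 0 modulo the current basis, so we have a Gröbner basis.
Inter-reduce: drop elements whose leading term is divisible by another's, tail-reduce, and make monic.
Reduced Gröbner basis: {1}.
The reduced Gröbner basis of I + (p) is {1}: the ideal is the whole ring, so the enlarged system has no common solution — adjoining p is inconsistent.

Adjoining -2ab + a + 2 makes the ideal the whole ring: the system is inconsistent.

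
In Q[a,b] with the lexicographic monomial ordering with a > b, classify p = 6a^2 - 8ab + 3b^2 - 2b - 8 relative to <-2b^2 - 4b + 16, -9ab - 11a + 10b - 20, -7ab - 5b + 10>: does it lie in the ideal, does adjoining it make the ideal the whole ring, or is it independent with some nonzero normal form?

First compute the reduced Gröbner basis of I by Buchberger's algorithm.
f_1 = -2b^2 - 4b + 16, LT = b^2.
f_2 = -9ab - 11a + 10b - 20, LT = ab.
f_3 = -7ab - 5b + 10, LT = ab.

S(f_1,f_2): lcm = ab^2. S = 7/9ab - 8a + 10/9b^2 - 20/9b.
  reduce S modulo (f_1, f_2, f_3):
  remainder -725/81a - 290/81b + 580/81 ≠ 0; add h_4 = -725/81a - 290/81b + 580/81 to the basis.

S(f_1,f_3): lcm = ab^2. S = 2ab - 8a - 5/7b^2 + 10/7b.
  reduce S modulo (f_1, f_2, f_3, h_4):
  remainder 324/35b - 648/35 ≠ 0; add h_5 = 324/35b - 648/35 to the basis.

The other S-polynomials (S(f_2,f_3), S(f_1,h_4), S(f_2,h_4), S(f_3,h_4), S(f_1,h_5), S(f_2,h_5), S(f_3,h_5), S(h_4,h_5)) all reduce to 0 modulo the current basis, so we have a Gröbner basis.
Inter-reduce: drop elements whose leading term is divisible by another's, tail-reduce, and make monic.
Reduced Gröbner basis: {a, b - 2}.
Label its elements g_1 = a, g_2 = b - 2.

Reduce p = 6a^2 - 8ab + 3b^2 - 2b - 8 modulo G:
  leading term a^2: subtract (6a)·g_1 from 6a^2 - 8ab + 3b^2 - 2b - 8 → -8ab + 3b^2 - 2b - 8
  leading term ab: subtract (-8b)·g_1 from -8ab + 3b^2 - 2b - 8 → 3b^2 - 2b - 8
  leading term b^2: subtract (3b)·g_2 from 3b^2 - 2b - 8 → 4b - 8
  leading term b: subtract (4)·g_2 from 4b - 8 → 0
  normal form = 0.
Since the normal form is 0, p ∈ I.

6a^2 - 8ab + 3b^2 - 2b - 8 lies in I (it reduces to 0).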